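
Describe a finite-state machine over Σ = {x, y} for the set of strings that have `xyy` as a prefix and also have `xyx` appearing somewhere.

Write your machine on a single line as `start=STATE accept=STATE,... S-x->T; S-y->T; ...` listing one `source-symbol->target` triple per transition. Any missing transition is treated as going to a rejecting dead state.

Run two small machines in parallel and take their product. One (5 states) tracks whether the input so far still matches the prefix `xyy`; the other (4 states) tracks whether and how much of `xyx` has been seen. Each combined state is a pair, one component from each; accept when both components accept. After merging equivalent states the machine shrinks.
With 8 states:
        x   y  
>  q0   q1  q2 
   q1   q2  q3 
   q2   q2  q2 
   q3   q2  q4 
   q4   q5  q4 
   q5   q5  q6 
   q6   q7  q4 
 * q7   q7  q7 
(> = start, * = accepting)

start=q0; accept=q7; q0-x->q1; q0-y->q2; q1-x->q2; q1-y->q3; q2-x->q2; q2-y->q2; q3-x->q2; q3-y->q4; q4-x->q5; q4-y->q4; q5-x->q5; q5-y->q6; q6-x->q7; q6-y->q4; q7-x->q7; q7-y->q7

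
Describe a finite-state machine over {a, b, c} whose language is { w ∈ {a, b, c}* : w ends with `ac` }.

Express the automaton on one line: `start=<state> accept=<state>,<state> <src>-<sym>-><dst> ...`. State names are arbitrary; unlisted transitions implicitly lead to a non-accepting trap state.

start=S0 accept=S2 S0-a->S1 S0-b->S0 S0-c->S0 S1-a->S1 S1-b->S0 S1-c->S2 S2-a->S1 S2-b->S0 S2-c->S0

Let each state record the length of the longest suffix of the input read so far that is also a prefix of `ac`. S1 means the last symbol is `a`; S2 means the last 2 symbols are `ac`. Accept only at S2, where the string currently ends in `ac`.
A 3-state machine:
        a   b   c  
>  S0   S1  S0  S0 
   S1   S1  S0  S2 
 * S2   S1  S0  S0 
(> = start, * = accepting)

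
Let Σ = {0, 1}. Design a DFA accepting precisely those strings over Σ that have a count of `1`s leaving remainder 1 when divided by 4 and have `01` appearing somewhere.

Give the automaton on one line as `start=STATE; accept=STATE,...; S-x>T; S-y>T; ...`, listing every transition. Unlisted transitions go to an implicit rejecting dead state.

Build one automaton per condition and run them in lockstep. The first has 4 states tracking the count of `1`s modulo 4; the second has 3 states tracking whether and how much of `01` has been seen. A product state is a pair (one from each), accepting exactly when both do. After merging equivalent states the machine shrinks.
9 states suffice.
        0   1  
>  q0   q1  q2 
   q1   q1  q3 
   q2   q4  q5 
 * q3   q3  q6 
   q4   q4  q6 
   q5   q6  q7 
   q6   q6  q8 
   q7   q8  q0 
   q8   q8  q1 
(> = start, * = accepting)

start=q0; accept=q3; q0-0>q1; q0-1>q2; q1-0>q1; q1-1>q3; q2-0>q4; q2-1>q5; q3-0>q3; q3-1>q6; q4-0>q4; q4-1>q6; q5-0>q6; q5-1>q7; q6-0>q6; q6-1>q8; q7-0>q8; q7-1>q0; q8-0>q8; q8-1>q1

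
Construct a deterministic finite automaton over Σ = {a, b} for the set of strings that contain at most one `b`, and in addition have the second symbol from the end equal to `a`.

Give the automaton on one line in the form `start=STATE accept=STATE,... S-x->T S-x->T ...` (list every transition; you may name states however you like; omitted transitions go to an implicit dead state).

Handle the two conditions separately and then intersect. The first has 3 states tracking the count of `b`s, saturating at 2; the second has 7 states tracking the last 2 symbols read. A product state is a pair (one from each), accepting exactly when both do. Equivalent product states are then merged.
        a   b  
>  s0   s1  s2 
   s1   s3  s4 
   s2   s5  s6 
 * s3   s3  s4 
 * s4   s5  s6 
   s5   s7  s6 
   s6   s6  s6 
 * s7   s7  s6 
(> = start, * = accepting)

start=s0 accept=s3,s4,s7 s0-a->s1 s0-b->s2 s1-a->s3 s1-b->s4 s2-a->s5 s2-b->s6 s3-a->s3 s3-b->s4 s4-a->s5 s4-b->s6 s5-a->s7 s5-b->s6 s6-a->s6 s6-b->s6 s7-a->s7 s7-b->s6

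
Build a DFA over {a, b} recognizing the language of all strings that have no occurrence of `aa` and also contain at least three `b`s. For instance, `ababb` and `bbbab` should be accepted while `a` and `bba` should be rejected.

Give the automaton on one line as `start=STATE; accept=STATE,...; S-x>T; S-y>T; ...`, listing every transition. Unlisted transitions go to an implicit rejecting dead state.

start=s0; accept=s8,s10,s11,s13; s0-a>s1; s0-b>s2; s1-a>s3; s1-b>s2; s2-a>s4; s2-b>s5; s3-a>s3; s3-b>s6; s4-a>s6; s4-b>s5; s5-a>s7; s5-b>s8; s6-a>s6; s6-b>s9; s7-a>s9; s7-b>s8; s8-a>s10; s8-b>s11; s9-a>s9; s9-b>s12; s10-a>s12; s10-b>s11; s11-a>s13; s11-b>s11; s12-a>s12; s12-b>s14; s13-a>s14; s13-b>s11; s14-a>s14; s14-b>s14

Run two small machines in parallel and take their product. One (3 states) tracks partial matches of the forbidden pattern `aa`; the other (5 states) tracks the count of `b`s, saturating at 4. Each combined state is a pair, one component from each; accept when both components accept.
A 15-state machine:
          a    b  
>  s0     s1   s2 
   s1     s3   s2 
   s2     s4   s5 
   s3     s3   s6 
   s4     s6   s5 
   s5     s7   s8 
   s6     s6   s9 
   s7     s9   s8 
 * s8    s10  s11 
   s9     s9  s12 
 * s10   s12  s11 
 * s11   s13  s11 
   s12   s12  s14 
 * s13   s14  s11 
   s14   s14  s14 
(> = start, * = accepting)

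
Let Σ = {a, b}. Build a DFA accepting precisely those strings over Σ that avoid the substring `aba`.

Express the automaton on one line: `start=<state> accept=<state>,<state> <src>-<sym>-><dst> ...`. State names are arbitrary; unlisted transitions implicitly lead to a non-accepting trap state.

Track partial matches of the forbidden pattern `aba`. State q3 is a dead state reached once `aba` has occurred; every other state accepts. q0 means no part of `aba` is currently matched.
        a   b  
>* q0   q1  q0 
 * q1   q1  q2 
 * q2   q3  q0 
   q3   q3  q3 
(> = start, * = accepting)

start=q0 accept=q0,q1,q2 q0-a->q1 q0-b->q0 q1-a->q1 q1-b->q2 q2-a->q3 q2-b->q0 q3-a->q3 q3-b->q3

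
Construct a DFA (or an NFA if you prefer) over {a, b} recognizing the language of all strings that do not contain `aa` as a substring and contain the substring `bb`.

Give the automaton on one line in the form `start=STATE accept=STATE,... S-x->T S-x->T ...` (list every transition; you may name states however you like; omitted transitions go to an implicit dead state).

start=q0 accept=q4,q6 q0-a->q1 q0-b->q2 q1-a->q3 q1-b->q2 q2-a->q1 q2-b->q4 q3-a->q3 q3-b->q5 q4-a->q6 q4-b->q4 q5-a->q3 q5-b->q7 q6-a->q7 q6-b->q4 q7-a->q7 q7-b->q7

Run two small machines in parallel and take their product. One (3 states) tracks partial matches of the forbidden pattern `aa`; the other (3 states) tracks whether and how much of `bb` has been seen. Each combined state is a pair, one component from each; accept when both components accept.
        a   b  
>  q0   q1  q2 
   q1   q3  q2 
   q2   q1  q4 
   q3   q3  q5 
 * q4   q6  q4 
   q5   q3  q7 
 * q6   q7  q4 
   q7   q7  q7 
(> = start, * = accepting)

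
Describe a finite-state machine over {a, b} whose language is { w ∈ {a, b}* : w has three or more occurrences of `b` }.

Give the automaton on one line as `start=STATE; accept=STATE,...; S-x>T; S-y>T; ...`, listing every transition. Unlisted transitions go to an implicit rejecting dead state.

start=q0; accept=q3,q4; q0-a>q0; q0-b>q1; q1-a>q1; q1-b>q2; q2-a>q2; q2-b>q3; q3-a>q3; q3-b>q4; q4-a>q4; q4-b>q4

Only the number of `b`s matters, and only up to 4. Make a chain q0 → q1 → q2 → q3 → q4 advanced by each `b` (with q4 absorbing); every other symbol self-loops. The accepting set is {q3, q4}.
5 states suffice.
        a   b  
>  q0   q0  q1 
   q1   q1  q2 
   q2   q2  q3 
 * q3   q3  q4 
 * q4   q4  q4 
(> = start, * = accepting)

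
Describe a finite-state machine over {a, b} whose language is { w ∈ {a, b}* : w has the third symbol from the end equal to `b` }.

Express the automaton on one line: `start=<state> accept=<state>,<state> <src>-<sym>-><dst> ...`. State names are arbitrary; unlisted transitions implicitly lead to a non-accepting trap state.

start=s0 accept=s11,s12,s13,s14 s0-a->s1 s0-b->s2 s1-a->s3 s1-b->s4 s2-a->s5 s2-b->s6 s3-a->s7 s3-b->s8 s4-a->s9 s4-b->s10 s5-a->s11 s5-b->s12 s6-a->s13 s6-b->s14 s7-a->s7 s7-b->s8 s8-a->s9 s8-b->s10 s9-a->s11 s9-b->s12 s10-a->s13 s10-b->s14 s11-a->s7 s11-b->s8 s12-a->s9 s12-b->s10 s13-a->s11 s13-b->s12 s14-a->s13 s14-b->s14

A DFA must remember the last 3 symbols (since which symbol is third-to-last isn't known until the input ends). Use one state per possible window of the last ≤3 symbols; accept from those whose window starts with `b`.
A 15-state machine:
          a    b  
>  s0     s1   s2 
   s1     s3   s4 
   s2     s5   s6 
   s3     s7   s8 
   s4     s9  s10 
   s5    s11  s12 
   s6    s13  s14 
   s7     s7   s8 
   s8     s9  s10 
   s9    s11  s12 
   s10   s13  s14 
 * s11    s7   s8 
 * s12    s9  s10 
 * s13   s11  s12 
 * s14   s13  s14 
(> = start, * = accepting)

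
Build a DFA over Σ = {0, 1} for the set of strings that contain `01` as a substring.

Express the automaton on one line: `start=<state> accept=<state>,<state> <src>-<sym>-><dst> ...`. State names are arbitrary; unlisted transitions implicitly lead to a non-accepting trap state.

start=S0 accept=S2 S0-0->S1 S0-1->S0 S1-0->S1 S1-1->S2 S2-0->S2 S2-1->S2

States S0..S1 record the length of the longest prefix of `01` that matches the current input suffix. Reaching S2 means `01` has been seen, and we stay there forever. Accept from S2.
With 3 states:
        0   1  
>  S0   S1  S0 
   S1   S1  S2 
 * S2   S2  S2 
(> = start, * = accepting)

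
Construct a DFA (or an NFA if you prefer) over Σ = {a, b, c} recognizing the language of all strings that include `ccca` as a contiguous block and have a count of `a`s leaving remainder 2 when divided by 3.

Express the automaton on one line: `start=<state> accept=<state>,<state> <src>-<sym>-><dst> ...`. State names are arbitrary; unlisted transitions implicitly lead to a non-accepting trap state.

Build one automaton per condition and run them in lockstep. The first has 5 states tracking whether and how much of `ccca` has been seen; the second has 3 states tracking the count of `a`s modulo 3. A product state is a pair (one from each), accepting exactly when both do.
A 15-state machine:
          a    b    c  
>  q0     q1   q0   q2 
   q1     q3   q1   q4 
   q2     q1   q0   q5 
   q3     q0   q3   q6 
   q4     q3   q1   q7 
   q5     q1   q0   q8 
   q6     q0   q3   q9 
   q7     q3   q1  q10 
   q8    q11   q0   q8 
   q9     q0   q3  q12 
   q10   q13   q1  q10 
   q11   q13  q11  q11 
   q12   q14   q3  q12 
 * q13   q14  q13  q13 
   q14   q11  q14  q14 
(> = start, * = accepting)

start=q0 accept=q13 q0-a->q1 q0-b->q0 q0-c->q2 q1-a->q3 q1-b->q1 q1-c->q4 q2-a->q1 q2-b->q0 q2-c->q5 q3-a->q0 q3-b->q3 q3-c->q6 q4-a->q3 q4-b->q1 q4-c->q7 q5-a->q1 q5-b->q0 q5-c->q8 q6-a->q0 q6-b->q3 q6-c->q9 q7-a->q3 q7-b->q1 q7-c->q10 q8-a->q11 q8-b->q0 q8-c->q8 q9-a->q0 q9-b->q3 q9-c->q12 q10-a->q13 q10-b->q1 q10-c->q10 q11-a->q13 q11-b->q11 q11-c->q11 q12-a->q14 q12-b->q3 q12-c->q12 q13-a->q14 q13-b->q13 q13-c->q13 q14-a->q11 q14-b->q14 q14-c->q14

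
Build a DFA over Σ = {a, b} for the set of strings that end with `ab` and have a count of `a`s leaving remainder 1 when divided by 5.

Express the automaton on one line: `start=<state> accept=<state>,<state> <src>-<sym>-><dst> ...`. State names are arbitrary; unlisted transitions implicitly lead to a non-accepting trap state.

start=q0 accept=q3 q0-a->q1 q0-b->q0 q1-a->q2 q1-b->q3 q2-a->q4 q2-b->q5 q3-a->q2 q3-b->q6 q4-a->q7 q4-b->q8 q5-a->q4 q5-b->q9 q6-a->q2 q6-b->q6 q7-a->q10 q7-b->q11 q8-a->q7 q8-b->q12 q9-a->q4 q9-b->q9 q10-a->q1 q10-b->q13 q11-a->q10 q11-b->q14 q12-a->q7 q12-b->q12 q13-a->q1 q13-b->q0 q14-a->q10 q14-b->q14

Run two small machines in parallel and take their product. One (3 states) tracks how much of the suffix `ab` has currently been matched; the other (5 states) tracks the count of `a`s modulo 5. Each combined state is a pair, one component from each; accept when both components accept.
With 15 states:
          a    b  
>  q0     q1   q0 
   q1     q2   q3 
   q2     q4   q5 
 * q3     q2   q6 
   q4     q7   q8 
   q5     q4   q9 
   q6     q2   q6 
   q7    q10  q11 
   q8     q7  q12 
   q9     q4   q9 
   q10    q1  q13 
   q11   q10  q14 
   q12    q7  q12 
   q13    q1   q0 
   q14   q10  q14 
(> = start, * = accepting)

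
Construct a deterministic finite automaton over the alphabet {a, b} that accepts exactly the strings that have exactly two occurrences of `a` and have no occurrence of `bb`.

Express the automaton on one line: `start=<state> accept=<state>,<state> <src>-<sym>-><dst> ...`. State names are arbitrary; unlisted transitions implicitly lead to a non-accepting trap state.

Handle the two conditions separately and then intersect. One (4 states) tracks the count of `a`s, saturating at 3; the other (3 states) tracks partial matches of the forbidden pattern `bb`. Each combined state is a pair, one component from each; accept when both components accept. Minimizing collapses redundant product states.
7 states suffice.
        a   b  
>  q0   q1  q2 
   q1   q3  q4 
   q2   q1  q5 
 * q3   q5  q6 
   q4   q3  q5 
   q5   q5  q5 
 * q6   q5  q5 
(> = start, * = accepting)

start=q0 accept=q3,q6 q0-a->q1 q0-b->q2 q1-a->q3 q1-b->q4 q2-a->q1 q2-b->q5 q3-a->q5 q3-b->q6 q4-a->q3 q4-b->q5 q5-a->q5 q5-b->q5 q6-a->q5 q6-b->q5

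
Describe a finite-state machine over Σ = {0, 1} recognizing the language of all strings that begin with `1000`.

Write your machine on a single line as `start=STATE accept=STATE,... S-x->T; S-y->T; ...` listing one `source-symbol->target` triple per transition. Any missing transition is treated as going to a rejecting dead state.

Check the first 4 symbols one by one: q0 through q3 record how many have matched `1000` so far; any wrong symbol goes to the dead state q5. After all 4 match we enter the accepting sink q4.
A 6-state machine:
        0   1  
>  q0   q5  q1 
   q1   q2  q5 
   q2   q3  q5 
   q3   q4  q5 
 * q4   q4  q4 
   q5   q5  q5 
(> = start, * = accepting)

start=q0; accept=q4; q0-0->q5; q0-1->q1; q1-0->q2; q1-1->q5; q2-0->q3; q2-1->q5; q3-0->q4; q3-1->q5; q4-0->q4; q4-1->q4; q5-0->q5; q5-1->q5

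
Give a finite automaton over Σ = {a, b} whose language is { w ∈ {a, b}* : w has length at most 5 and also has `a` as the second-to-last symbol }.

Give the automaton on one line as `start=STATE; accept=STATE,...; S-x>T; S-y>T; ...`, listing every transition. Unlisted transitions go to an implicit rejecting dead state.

start=S0; accept=S3,S4,S7,S8,S11,S12; S0-a>S1; S0-b>S2; S1-a>S3; S1-b>S4; S2-a>S5; S2-b>S6; S3-a>S7; S3-b>S8; S4-a>S9; S4-b>S10; S5-a>S7; S5-b>S8; S6-a>S9; S6-b>S10; S7-a>S11; S7-b>S12; S8-a>S13; S8-b>S14; S9-a>S11; S9-b>S12; S10-a>S13; S10-b>S14; S11-a>S12; S11-b>S12; S12-a>S14; S12-b>S14; S13-a>S12; S13-b>S12; S14-a>S14; S14-b>S14

Handle the two conditions separately and then intersect. One (7 states) tracks the input length, saturating at 6; the other (7 states) tracks the last 2 symbols read. Each combined state is a pair, one component from each; accept when both components accept. Equivalent product states are then merged.
15 states suffice.
          a    b  
>  S0     S1   S2 
   S1     S3   S4 
   S2     S5   S6 
 * S3     S7   S8 
 * S4     S9  S10 
   S5     S7   S8 
   S6     S9  S10 
 * S7    S11  S12 
 * S8    S13  S14 
   S9    S11  S12 
   S10   S13  S14 
 * S11   S12  S12 
 * S12   S14  S14 
   S13   S12  S12 
   S14   S14  S14 
(> = start, * = accepting)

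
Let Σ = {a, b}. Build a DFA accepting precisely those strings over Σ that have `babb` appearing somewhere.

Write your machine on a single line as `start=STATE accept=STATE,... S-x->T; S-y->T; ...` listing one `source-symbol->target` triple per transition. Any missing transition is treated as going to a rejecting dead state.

start=s0; accept=s4; s0-a->s0; s0-b->s1; s1-a->s2; s1-b->s1; s2-a->s0; s2-b->s3; s3-a->s2; s3-b->s4; s4-a->s4; s4-b->s4

States s0..s3 record the length of the longest prefix of `babb` that matches the current input suffix. Reaching s4 means `babb` has been seen, and we stay there forever. Accept from s4.
5 states suffice.
        a   b  
>  s0   s0  s1 
   s1   s2  s1 
   s2   s0  s3 
   s3   s2  s4 
 * s4   s4  s4 
(> = start, * = accepting)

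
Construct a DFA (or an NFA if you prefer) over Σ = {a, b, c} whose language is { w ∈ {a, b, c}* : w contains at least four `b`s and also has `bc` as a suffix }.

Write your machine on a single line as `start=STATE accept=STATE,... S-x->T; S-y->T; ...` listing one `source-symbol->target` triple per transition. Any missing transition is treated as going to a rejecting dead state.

start=q0; accept=q5; q0-a->q0; q0-b->q1; q0-c->q0; q1-a->q1; q1-b->q2; q1-c->q1; q2-a->q2; q2-b->q3; q2-c->q2; q3-a->q3; q3-b->q4; q3-c->q3; q4-a->q3; q4-b->q4; q4-c->q5; q5-a->q3; q5-b->q4; q5-c->q3

Handle the two conditions separately and then intersect. One (6 states) tracks the count of `b`s, saturating at 5; the other (3 states) tracks how much of the suffix `bc` has currently been matched. Each combined state is a pair, one component from each; accept when both components accept. Minimizing collapses redundant product states.
A 6-state machine:
        a   b   c  
>  q0   q0  q1  q0 
   q1   q1  q2  q1 
   q2   q2  q3  q2 
   q3   q3  q4  q3 
   q4   q3  q4  q5 
 * q5   q3  q4  q3 
(> = start, * = accepting)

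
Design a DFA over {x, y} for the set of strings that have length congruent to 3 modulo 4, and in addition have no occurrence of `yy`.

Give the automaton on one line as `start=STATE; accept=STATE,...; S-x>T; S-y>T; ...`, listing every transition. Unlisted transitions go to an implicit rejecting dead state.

start=S0; accept=S6,S7; S0-x>S1; S0-y>S2; S1-x>S3; S1-y>S4; S2-x>S3; S2-y>S5; S3-x>S6; S3-y>S7; S4-x>S6; S4-y>S5; S5-x>S5; S5-y>S5; S6-x>S0; S6-y>S8; S7-x>S0; S7-y>S5; S8-x>S1; S8-y>S5

Run two small machines in parallel and take their product. The first has 4 states tracking the input length modulo 4; the second has 3 states tracking partial matches of the forbidden pattern `yy`. A product state is a pair (one from each), accepting exactly when both do. Equivalent product states are then merged.
9 states suffice.
        x   y  
>  S0   S1  S2 
   S1   S3  S4 
   S2   S3  S5 
   S3   S6  S7 
   S4   S6  S5 
   S5   S5  S5 
 * S6   S0  S8 
 * S7   S0  S5 
   S8   S1  S5 
(> = start, * = accepting)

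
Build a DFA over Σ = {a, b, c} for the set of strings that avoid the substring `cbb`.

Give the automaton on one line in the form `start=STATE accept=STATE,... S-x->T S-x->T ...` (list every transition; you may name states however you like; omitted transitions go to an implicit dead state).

start=q0 accept=q0,q1,q2 q0-a->q0 q0-b->q0 q0-c->q1 q1-a->q0 q1-b->q2 q1-c->q1 q2-a->q0 q2-b->q3 q2-c->q1 q3-a->q3 q3-b->q3 q3-c->q3

Track partial matches of the forbidden pattern `cbb`. State q3 is a dead state reached once `cbb` has occurred; every other state accepts. q0 means no part of `cbb` is currently matched.
        a   b   c  
>* q0   q0  q0  q1 
 * q1   q0  q2  q1 
 * q2   q0  q3  q1 
   q3   q3  q3  q3 
(> = start, * = accepting)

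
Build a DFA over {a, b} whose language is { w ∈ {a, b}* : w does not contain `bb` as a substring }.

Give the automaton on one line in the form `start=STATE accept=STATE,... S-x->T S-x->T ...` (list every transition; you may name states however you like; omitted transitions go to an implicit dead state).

start=S0 accept=S0,S1 S0-a->S0 S0-b->S1 S1-a->S0 S1-b->S2 S2-a->S2 S2-b->S2

Track partial matches of the forbidden pattern `bb`. State S2 is a dead state reached once `bb` has occurred; every other state accepts. S0 means no part of `bb` is currently matched.
3 states suffice.
        a   b  
>* S0   S0  S1 
 * S1   S0  S2 
   S2   S2  S2 
(> = start, * = accepting)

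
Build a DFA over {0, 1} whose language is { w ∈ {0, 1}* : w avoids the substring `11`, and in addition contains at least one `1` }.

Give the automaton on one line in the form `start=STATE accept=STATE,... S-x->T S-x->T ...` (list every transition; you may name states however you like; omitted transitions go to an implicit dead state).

start=A accept=B,C,E,F A-0->A A-1->B B-0->C B-1->D C-0->C C-1->E D-0->D D-1->D E-0->F E-1->D F-0->F F-1->E

Build one automaton per condition and run them in lockstep. The first has 3 states tracking partial matches of the forbidden pattern `11`; the second has 3 states tracking the count of `1`s, saturating at 2. A product state is a pair (one from each), accepting exactly when both do.
A 6-state machine:
       0  1 
>  A   A  B 
 * B   C  D 
 * C   C  E 
   D   D  D 
 * E   F  D 
 * F   F  E 
(> = start, * = accepting)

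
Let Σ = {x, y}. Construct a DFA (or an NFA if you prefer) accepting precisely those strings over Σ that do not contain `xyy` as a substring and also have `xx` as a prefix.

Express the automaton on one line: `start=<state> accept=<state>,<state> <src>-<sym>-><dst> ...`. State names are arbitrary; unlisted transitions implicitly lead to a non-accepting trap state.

start=q0 accept=q3,q6 q0-x->q1 q0-y->q2 q1-x->q3 q1-y->q4 q2-x->q5 q2-y->q2 q3-x->q3 q3-y->q6 q4-x->q5 q4-y->q7 q5-x->q5 q5-y->q4 q6-x->q3 q6-y->q8 q7-x->q7 q7-y->q7 q8-x->q8 q8-y->q8

Run two small machines in parallel and take their product. One (4 states) tracks partial matches of the forbidden pattern `xyy`; the other (4 states) tracks whether the input so far still matches the prefix `xx`. Each combined state is a pair, one component from each; accept when both components accept.
9 states suffice.
        x   y  
>  q0   q1  q2 
   q1   q3  q4 
   q2   q5  q2 
 * q3   q3  q6 
   q4   q5  q7 
   q5   q5  q4 
 * q6   q3  q8 
   q7   q7  q7 
   q8   q8  q8 
(> = start, * = accepting)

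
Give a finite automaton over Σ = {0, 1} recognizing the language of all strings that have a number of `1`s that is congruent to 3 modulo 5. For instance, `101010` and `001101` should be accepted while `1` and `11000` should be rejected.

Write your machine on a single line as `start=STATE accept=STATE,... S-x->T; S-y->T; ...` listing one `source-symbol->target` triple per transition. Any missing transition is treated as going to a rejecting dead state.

start=A; accept=D; A-0->A; A-1->B; B-0->B; B-1->C; C-0->C; C-1->D; D-0->D; D-1->E; E-0->E; E-1->A

Keep the running count of `1`s modulo 5: each `1` advances along the cycle A → B → C → D → E → A while other symbols loop. Accept at D.
With 5 states:
       0  1 
>  A   A  B 
   B   B  C 
   C   C  D 
 * D   D  E 
   E   E  A 
(> = start, * = accepting)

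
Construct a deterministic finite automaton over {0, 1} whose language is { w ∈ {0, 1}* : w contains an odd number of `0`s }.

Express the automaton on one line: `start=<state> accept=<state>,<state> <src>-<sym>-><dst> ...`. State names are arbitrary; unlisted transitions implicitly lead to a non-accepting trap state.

start=A accept=B A-0->B A-1->A B-0->A B-1->B

The only thing that matters is how many `0`s have appeared, reduced mod 2. Use one state per residue: A for 0, …, B for 1. Reading `0` moves to the next residue; anything else stays put. B is accepting.
A 2-state machine:
       0  1 
>  A   B  A 
 * B   A  B 
(> = start, * = accepting)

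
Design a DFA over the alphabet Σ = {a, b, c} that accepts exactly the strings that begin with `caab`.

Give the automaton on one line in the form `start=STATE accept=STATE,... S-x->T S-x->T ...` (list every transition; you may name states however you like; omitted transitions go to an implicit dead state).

Walk along `caab` while the input agrees: from q0 take `c` to q1, and so on. Any deviation drops to the rejecting sink q5. Once q4 is reached the prefix is confirmed and every continuation is accepted.
        a   b   c  
>  q0   q5  q5  q1 
   q1   q2  q5  q5 
   q2   q3  q5  q5 
   q3   q5  q4  q5 
 * q4   q4  q4  q4 
   q5   q5  q5  q5 
(> = start, * = accepting)

start=q0 accept=q4 q0-a->q5 q0-b->q5 q0-c->q1 q1-a->q2 q1-b->q5 q1-c->q5 q2-a->q3 q2-b->q5 q2-c->q5 q3-a->q5 q3-b->q4 q3-c->q5 q4-a->q4 q4-b->q4 q4-c->q4 q5-a->q5 q5-b->q5 q5-c->q5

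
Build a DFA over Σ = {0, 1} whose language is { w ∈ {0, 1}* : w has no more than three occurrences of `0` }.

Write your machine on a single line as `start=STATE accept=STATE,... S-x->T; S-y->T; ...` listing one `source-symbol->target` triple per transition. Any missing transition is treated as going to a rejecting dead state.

start=q0; accept=q0,q1,q2,q3; q0-0->q1; q0-1->q0; q1-0->q2; q1-1->q1; q2-0->q3; q2-1->q2; q3-0->q4; q3-1->q3; q4-0->q4; q4-1->q4

Count `0`s, saturating at 4: states q0 through q3 mean 0 through 3 `0`s seen; q4 means more than 3. Each `0` increments (capped at q4); other symbols loop. Accept from {q0, q1, q2, q3}.
A 5-state machine:
        0   1  
>* q0   q1  q0 
 * q1   q2  q1 
 * q2   q3  q2 
 * q3   q4  q3 
   q4   q4  q4 
(> = start, * = accepting)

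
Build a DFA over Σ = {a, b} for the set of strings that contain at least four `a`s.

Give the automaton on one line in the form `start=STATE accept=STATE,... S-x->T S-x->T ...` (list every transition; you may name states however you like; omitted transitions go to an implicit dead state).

start=s0 accept=s4,s5 s0-a->s1 s0-b->s0 s1-a->s2 s1-b->s1 s2-a->s3 s2-b->s2 s3-a->s4 s3-b->s3 s4-a->s5 s4-b->s4 s5-a->s5 s5-b->s5

Count `a`s, saturating at 5: states s0 through s4 mean 0 through 4 `a`s seen; s5 means more than 4. Each `a` increments (capped at s5); other symbols loop. Accept from {s4, s5}.
A 6-state machine:
        a   b  
>  s0   s1  s0 
   s1   s2  s1 
   s2   s3  s2 
   s3   s4  s3 
 * s4   s5  s4 
 * s5   s5  s5 
(> = start, * = accepting)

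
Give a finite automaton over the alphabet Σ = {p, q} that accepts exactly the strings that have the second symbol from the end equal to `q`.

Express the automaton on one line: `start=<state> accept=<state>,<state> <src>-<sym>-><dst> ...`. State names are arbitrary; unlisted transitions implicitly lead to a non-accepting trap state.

A DFA must remember the last 2 symbols (since which symbol is second-to-last isn't known until the input ends). Use one state per possible window of the last ≤2 symbols; accept from those whose window starts with `q`.
       p  q 
>  A   B  C 
   B   D  E 
   C   F  G 
   D   D  E 
   E   F  G 
 * F   D  E 
 * G   F  G 
(> = start, * = accepting)

start=A accept=F,G A-p->B A-q->C B-p->D B-q->E C-p->F C-q->G D-p->D D-q->E E-p->F E-q->G F-p->D F-q->E G-p->F G-q->G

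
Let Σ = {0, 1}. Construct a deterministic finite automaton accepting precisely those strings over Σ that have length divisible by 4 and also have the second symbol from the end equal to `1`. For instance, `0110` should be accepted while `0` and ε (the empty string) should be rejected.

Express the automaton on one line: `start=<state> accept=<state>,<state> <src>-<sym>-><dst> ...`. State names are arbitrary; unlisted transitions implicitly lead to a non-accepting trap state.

start=s0 accept=s5 s0-0->s1 s0-1->s1 s1-0->s2 s1-1->s2 s2-0->s3 s2-1->s4 s3-0->s0 s3-1->s0 s4-0->s5 s4-1->s5 s5-0->s1 s5-1->s1

Run two small machines in parallel and take their product. The first has 4 states tracking the input length modulo 4; the second has 7 states tracking the last 2 symbols read. A product state is a pair (one from each), accepting exactly when both do. Minimizing collapses redundant product states.
        0   1  
>  s0   s1  s1 
   s1   s2  s2 
   s2   s3  s4 
   s3   s0  s0 
   s4   s5  s5 
 * s5   s1  s1 
(> = start, * = accepting)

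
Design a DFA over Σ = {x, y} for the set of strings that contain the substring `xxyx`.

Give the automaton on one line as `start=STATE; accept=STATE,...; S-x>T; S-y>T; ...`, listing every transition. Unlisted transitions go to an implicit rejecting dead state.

start=S0; accept=S4; S0-x>S1; S0-y>S0; S1-x>S2; S1-y>S0; S2-x>S2; S2-y>S3; S3-x>S4; S3-y>S0; S4-x>S4; S4-y>S4

States S0..S3 record the length of the longest prefix of `xxyx` that matches the current input suffix. Reaching S4 means `xxyx` has been seen, and we stay there forever. Accept from S4.
A 5-state machine:
        x   y  
>  S0   S1  S0 
   S1   S2  S0 
   S2   S2  S3 
   S3   S4  S0 
 * S4   S4  S4 
(> = start, * = accepting)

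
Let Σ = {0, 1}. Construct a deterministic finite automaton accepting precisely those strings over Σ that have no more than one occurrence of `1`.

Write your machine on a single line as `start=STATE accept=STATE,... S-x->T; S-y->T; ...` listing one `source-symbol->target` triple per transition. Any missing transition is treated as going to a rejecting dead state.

start=q0; accept=q0,q1; q0-0->q0; q0-1->q1; q1-0->q1; q1-1->q2; q2-0->q2; q2-1->q2

Count `1`s, saturating at 2: state q0 means no `1` yet, q1 means one `1` seen, q2 means more than one. Each `1` increments (capped at q2); other symbols loop. Accept from {q0, q1}.
With 3 states:
        0   1  
>* q0   q0  q1 
 * q1   q1  q2 
   q2   q2  q2 
(> = start, * = accepting)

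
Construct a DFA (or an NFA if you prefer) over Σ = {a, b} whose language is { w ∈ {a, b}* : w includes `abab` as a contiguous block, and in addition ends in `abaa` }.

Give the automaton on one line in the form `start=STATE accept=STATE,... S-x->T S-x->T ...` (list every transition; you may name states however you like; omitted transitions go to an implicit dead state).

start=q0 accept=q7 q0-a->q1 q0-b->q0 q1-a->q1 q1-b->q2 q2-a->q3 q2-b->q0 q3-a->q1 q3-b->q4 q4-a->q5 q4-b->q6 q5-a->q7 q5-b->q4 q6-a->q8 q6-b->q6 q7-a->q8 q7-b->q4 q8-a->q8 q8-b->q4

Run two small machines in parallel and take their product. The first has 5 states tracking whether and how much of `abab` has been seen; the second has 5 states tracking how much of the suffix `abaa` has currently been matched. A product state is a pair (one from each), accepting exactly when both do. Minimizing collapses redundant product states.
9 states suffice.
        a   b  
>  q0   q1  q0 
   q1   q1  q2 
   q2   q3  q0 
   q3   q1  q4 
   q4   q5  q6 
   q5   q7  q4 
   q6   q8  q6 
 * q7   q8  q4 
   q8   q8  q4 
(> = start, * = accepting)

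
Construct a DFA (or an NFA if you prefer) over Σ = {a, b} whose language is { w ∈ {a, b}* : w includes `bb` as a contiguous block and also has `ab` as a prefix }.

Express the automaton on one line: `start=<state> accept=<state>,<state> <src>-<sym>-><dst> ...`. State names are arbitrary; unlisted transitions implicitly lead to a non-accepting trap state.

start=q0 accept=q7 q0-a->q1 q0-b->q2 q1-a->q3 q1-b->q4 q2-a->q3 q2-b->q5 q3-a->q3 q3-b->q2 q4-a->q6 q4-b->q7 q5-a->q5 q5-b->q5 q6-a->q6 q6-b->q4 q7-a->q7 q7-b->q7

Handle the two conditions separately and then intersect. The first has 3 states tracking whether and how much of `bb` has been seen; the second has 4 states tracking whether the input so far still matches the prefix `ab`. A product state is a pair (one from each), accepting exactly when both do.
        a   b  
>  q0   q1  q2 
   q1   q3  q4 
   q2   q3  q5 
   q3   q3  q2 
   q4   q6  q7 
   q5   q5  q5 
   q6   q6  q4 
 * q7   q7  q7 
(> = start, * = accepting)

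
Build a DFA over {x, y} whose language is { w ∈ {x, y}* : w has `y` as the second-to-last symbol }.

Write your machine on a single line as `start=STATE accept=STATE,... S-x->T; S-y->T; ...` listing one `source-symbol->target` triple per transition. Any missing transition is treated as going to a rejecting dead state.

A DFA must remember the last 2 symbols (since which symbol is second-to-last isn't known until the input ends). Use one state per possible window of the last ≤2 symbols; accept from those whose window starts with `y`.
7 states suffice.
        x   y  
>  S0   S1  S2 
   S1   S3  S4 
   S2   S5  S6 
   S3   S3  S4 
   S4   S5  S6 
 * S5   S3  S4 
 * S6   S5  S6 
(> = start, * = accepting)

start=S0; accept=S5,S6; S0-x->S1; S0-y->S2; S1-x->S3; S1-y->S4; S2-x->S5; S2-y->S6; S3-x->S3; S3-y->S4; S4-x->S5; S4-y->S6; S5-x->S3; S5-y->S4; S6-x->S5; S6-y->S6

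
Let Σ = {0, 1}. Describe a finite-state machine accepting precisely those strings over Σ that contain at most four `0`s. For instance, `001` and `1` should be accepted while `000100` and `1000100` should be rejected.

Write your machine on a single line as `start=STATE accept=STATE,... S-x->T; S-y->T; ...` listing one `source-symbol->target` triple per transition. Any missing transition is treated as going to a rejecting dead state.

Only the number of `0`s matters, and only up to 5. Make a chain A → B → C → D → E → F advanced by each `0` (with F absorbing); every other symbol self-loops. The accepting set is {A, B, C, D, E}.
6 states suffice.
       0  1 
>* A   B  A 
 * B   C  B 
 * C   D  C 
 * D   E  D 
 * E   F  E 
   F   F  F 
(> = start, * = accepting)

start=A; accept=A,B,C,D,E; A-0->B; A-1->A; B-0->C; B-1->B; C-0->D; C-1->C; D-0->E; D-1->D; E-0->F; E-1->E; F-0->F; F-1->F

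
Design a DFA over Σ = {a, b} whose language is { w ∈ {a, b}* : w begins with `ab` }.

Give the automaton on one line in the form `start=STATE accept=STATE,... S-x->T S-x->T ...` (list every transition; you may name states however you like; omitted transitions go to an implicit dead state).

start=s0 accept=s2 s0-a->s1 s0-b->s3 s1-a->s3 s1-b->s2 s2-a->s2 s2-b->s2 s3-a->s3 s3-b->s3

Check the first 2 symbols one by one: s0 through s1 record how many have matched `ab` so far; any wrong symbol goes to the dead state s3. After all 2 match we enter the accepting sink s2.
4 states suffice.
        a   b  
>  s0   s1  s3 
   s1   s3  s2 
 * s2   s2  s2 
   s3   s3  s3 
(> = start, * = accepting)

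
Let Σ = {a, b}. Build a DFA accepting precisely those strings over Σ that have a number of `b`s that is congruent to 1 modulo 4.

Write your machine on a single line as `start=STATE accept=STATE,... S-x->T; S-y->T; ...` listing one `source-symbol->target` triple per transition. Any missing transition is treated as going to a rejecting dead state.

start=S0; accept=S1; S0-a->S0; S0-b->S1; S1-a->S1; S1-b->S2; S2-a->S2; S2-b->S3; S3-a->S3; S3-b->S0

The only thing that matters is how many `b`s have appeared, reduced mod 4. Use one state per residue: S0 for 0, …, S3 for 3. Reading `b` moves to the next residue; anything else stays put. S1 is accepting.
With 4 states:
        a   b  
>  S0   S0  S1 
 * S1   S1  S2 
   S2   S2  S3 
   S3   S3  S0 
(> = start, * = accepting)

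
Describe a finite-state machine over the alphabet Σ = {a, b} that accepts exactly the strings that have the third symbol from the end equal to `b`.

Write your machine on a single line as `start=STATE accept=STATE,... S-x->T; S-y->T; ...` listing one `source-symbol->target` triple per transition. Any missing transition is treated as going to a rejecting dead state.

start=s0; accept=s11,s12,s13,s14; s0-a->s1; s0-b->s2; s1-a->s3; s1-b->s4; s2-a->s5; s2-b->s6; s3-a->s7; s3-b->s8; s4-a->s9; s4-b->s10; s5-a->s11; s5-b->s12; s6-a->s13; s6-b->s14; s7-a->s7; s7-b->s8; s8-a->s9; s8-b->s10; s9-a->s11; s9-b->s12; s10-a->s13; s10-b->s14; s11-a->s7; s11-b->s8; s12-a->s9; s12-b->s10; s13-a->s11; s13-b->s12; s14-a->s13; s14-b->s14

Because acceptance depends on a position counted from the end, the machine has to buffer the most recent 3 symbols. Make each state the string of the last up-to-3 symbols read; on input `x` shift the window left and append `x`. Accept when the buffered window has length 3 and begins with `b`.
          a    b  
>  s0     s1   s2 
   s1     s3   s4 
   s2     s5   s6 
   s3     s7   s8 
   s4     s9  s10 
   s5    s11  s12 
   s6    s13  s14 
   s7     s7   s8 
   s8     s9  s10 
   s9    s11  s12 
   s10   s13  s14 
 * s11    s7   s8 
 * s12    s9  s10 
 * s13   s11  s12 
 * s14   s13  s14 
(> = start, * = accepting)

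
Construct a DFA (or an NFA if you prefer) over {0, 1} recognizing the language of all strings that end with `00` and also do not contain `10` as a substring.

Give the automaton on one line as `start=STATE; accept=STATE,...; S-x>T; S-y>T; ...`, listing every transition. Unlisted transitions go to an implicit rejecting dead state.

Run two small machines in parallel and take their product. The first has 3 states tracking how much of the suffix `00` has currently been matched; the second has 3 states tracking partial matches of the forbidden pattern `10`. A product state is a pair (one from each), accepting exactly when both do. After merging equivalent states the machine shrinks.
A 4-state machine:
        0   1  
>  S0   S1  S2 
   S1   S3  S2 
   S2   S2  S2 
 * S3   S3  S2 
(> = start, * = accepting)

start=S0; accept=S3; S0-0>S1; S0-1>S2; S1-0>S3; S1-1>S2; S2-0>S2; S2-1>S2; S3-0>S3; S3-1>S2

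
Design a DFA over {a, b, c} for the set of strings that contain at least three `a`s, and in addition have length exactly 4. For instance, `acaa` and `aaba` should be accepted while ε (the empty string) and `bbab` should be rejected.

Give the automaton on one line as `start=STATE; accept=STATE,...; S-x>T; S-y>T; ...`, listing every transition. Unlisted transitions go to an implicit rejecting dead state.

Build one automaton per condition and run them in lockstep. One (5 states) tracks the count of `a`s, saturating at 4; the other (6 states) tracks the input length, saturating at 5. Each combined state is a pair, one component from each; accept when both components accept. Equivalent product states are then merged.
9 states suffice.
        a   b   c  
>  q0   q1  q2  q2 
   q1   q3  q4  q4 
   q2   q4  q5  q5 
   q3   q6  q7  q7 
   q4   q7  q5  q5 
   q5   q5  q5  q5 
   q6   q8  q8  q8 
   q7   q8  q5  q5 
 * q8   q5  q5  q5 
(> = start, * = accepting)

start=q0; accept=q8; q0-a>q1; q0-b>q2; q0-c>q2; q1-a>q3; q1-b>q4; q1-c>q4; q2-a>q4; q2-b>q5; q2-c>q5; q3-a>q6; q3-b>q7; q3-c>q7; q4-a>q7; q4-b>q5; q4-c>q5; q5-a>q5; q5-b>q5; q5-c>q5; q6-a>q8; q6-b>q8; q6-c>q8; q7-a>q8; q7-b>q5; q7-c>q5; q8-a>q5; q8-b>q5; q8-c>q5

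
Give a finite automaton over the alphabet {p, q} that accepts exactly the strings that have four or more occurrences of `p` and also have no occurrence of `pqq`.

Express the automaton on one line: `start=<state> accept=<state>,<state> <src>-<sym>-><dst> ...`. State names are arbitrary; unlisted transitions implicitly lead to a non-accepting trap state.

Run two small machines in parallel and take their product. The first has 6 states tracking the count of `p`s, saturating at 5; the second has 4 states tracking partial matches of the forbidden pattern `pqq`. A product state is a pair (one from each), accepting exactly when both do. Equivalent product states are then merged.
With 10 states:
       p  q 
>  A   B  A 
   B   C  D 
   C   E  F 
   D   C  G 
   E   H  I 
   F   E  G 
   G   G  G 
 * H   H  J 
   I   H  G 
 * J   H  G 
(> = start, * = accepting)

start=A accept=H,J A-p->B A-q->A B-p->C B-q->D C-p->E C-q->F D-p->C D-q->G E-p->H E-q->I F-p->E F-q->G G-p->G G-q->G H-p->H H-q->J I-p->H I-q->G J-p->H J-q->G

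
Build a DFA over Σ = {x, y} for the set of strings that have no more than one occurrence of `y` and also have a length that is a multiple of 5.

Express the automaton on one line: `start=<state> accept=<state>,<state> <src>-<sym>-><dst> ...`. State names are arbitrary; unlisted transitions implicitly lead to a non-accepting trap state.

Handle the two conditions separately and then intersect. The first has 3 states tracking the count of `y`s, saturating at 2; the second has 5 states tracking the input length modulo 5. A product state is a pair (one from each), accepting exactly when both do.
With 15 states:
          x    y  
>* S0     S1   S2 
   S1     S3   S4 
   S2     S4   S5 
   S3     S6   S7 
   S4     S7   S8 
   S5     S8   S8 
   S6     S9  S10 
   S7    S10  S11 
   S8    S11  S11 
   S9     S0  S12 
   S10   S12  S13 
   S11   S13  S13 
 * S12    S2  S14 
   S13   S14  S14 
   S14    S5   S5 
(> = start, * = accepting)

start=S0 accept=S0,S12 S0-x->S1 S0-y->S2 S1-x->S3 S1-y->S4 S2-x->S4 S2-y->S5 S3-x->S6 S3-y->S7 S4-x->S7 S4-y->S8 S5-x->S8 S5-y->S8 S6-x->S9 S6-y->S10 S7-x->S10 S7-y->S11 S8-x->S11 S8-y->S11 S9-x->S0 S9-y->S12 S10-x->S12 S10-y->S13 S11-x->S13 S11-y->S13 S12-x->S2 S12-y->S14 S13-x->S14 S13-y->S14 S14-x->S5 S14-y->S5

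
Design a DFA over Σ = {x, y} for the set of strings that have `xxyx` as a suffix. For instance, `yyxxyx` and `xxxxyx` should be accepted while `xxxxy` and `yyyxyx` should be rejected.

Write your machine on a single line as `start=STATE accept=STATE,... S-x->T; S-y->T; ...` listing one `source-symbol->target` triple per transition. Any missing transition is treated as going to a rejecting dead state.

start=q0; accept=q4; q0-x->q1; q0-y->q0; q1-x->q2; q1-y->q0; q2-x->q2; q2-y->q3; q3-x->q4; q3-y->q0; q4-x->q2; q4-y->q0

Let each state record the length of the longest suffix of the input read so far that is also a prefix of `xxyx`. q1 means the last symbol is `x`; q2 means the last 2 symbols are `xx`; q3 means the last 3 symbols are `xxy`; q4 means the last 4 symbols are `xxyx`. Accept only at q4, where the string currently ends in `xxyx`.
With 5 states:
        x   y  
>  q0   q1  q0 
   q1   q2  q0 
   q2   q2  q3 
   q3   q4  q0 
 * q4   q2  q0 
(> = start, * = accepting)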